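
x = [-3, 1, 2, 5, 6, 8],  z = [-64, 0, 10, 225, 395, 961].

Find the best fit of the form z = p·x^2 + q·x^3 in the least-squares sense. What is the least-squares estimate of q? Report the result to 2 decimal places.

q = 2.01

Forming AᵀA = [[6115, 43459]; [43459, 325219]] and Aᵀz = [80813, 607285]ᵀ gives AᵀA·[p, q]ᵀ = Aᵀz.
Determinant 6115·325219 − 43459² = 100029504.
p = (80813·325219 − 43459·607285)/100029504 = -13759471/12503688; q = (6115·607285 − 43459·80813)/100029504 = 25186951/12503688.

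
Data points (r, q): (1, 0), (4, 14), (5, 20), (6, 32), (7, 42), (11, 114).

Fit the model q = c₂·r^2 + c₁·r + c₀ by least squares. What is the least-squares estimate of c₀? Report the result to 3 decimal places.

The normal system MᵀM·[c₂, c₁, c₀]ᵀ = Mᵀq is [[19220, 2080, 248]; [2080, 248, 34]; [248, 34, 6]]·[c₂, c₁, c₀]ᵀ = [17728, 1896, 222]ᵀ.
Row-reducing yields c₂ = 16040/15423, c₁ = -17743/15423, c₀ = 2736/5141.

c₀ = 0.532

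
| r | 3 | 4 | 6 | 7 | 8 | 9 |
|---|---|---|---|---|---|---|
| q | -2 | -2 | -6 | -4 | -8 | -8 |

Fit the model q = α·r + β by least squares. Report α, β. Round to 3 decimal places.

α = -1.081, β = 1.665

Compute the Gram sums: Σr·r = 255, Σr = 37, Σ1 = 6.
For Mᵀq: Σr·q = -214, Σq = -30.
Determinant 255·6 − 37² = 161.
α = ((-214)·6 − 37·(-30))/161 = -174/161; β = (255·(-30) − 37·(-214))/161 = 268/161.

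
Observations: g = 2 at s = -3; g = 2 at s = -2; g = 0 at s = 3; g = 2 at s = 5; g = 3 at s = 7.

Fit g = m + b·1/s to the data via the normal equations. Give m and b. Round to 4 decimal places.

m = 1.7669, b = -1.0522

Forming XᵀX = [[5, -11/70]; [-11/70, 23489/44100]] and Xᵀg = [9, -88/105]ᵀ gives XᵀX·[m, b]ᵀ = Xᵀg.
Eliminating b: (23489/44100)·(row 1) − (-11/70)·(row 2) gives (29089/11025)·m = (23489/44100)·9 − (-11/70)·(-88/105) = 68531/14700, so m = 205593/116356.
Then b = ((-88/105) − (-11/70)·(205593/116356))/(23489/44100) = -61215/58178.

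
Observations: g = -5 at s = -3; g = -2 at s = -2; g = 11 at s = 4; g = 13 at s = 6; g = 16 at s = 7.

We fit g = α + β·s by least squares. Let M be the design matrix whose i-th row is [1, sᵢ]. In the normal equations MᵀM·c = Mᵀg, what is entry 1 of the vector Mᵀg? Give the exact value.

Entry 1 ↔ basis 1, so (Mᵀg)_{1} = Σᵢ gᵢ = (1)·(-5) + (1)·(-2) + (1)·(11) + (1)·(13) + (1)·(16) = 33.

33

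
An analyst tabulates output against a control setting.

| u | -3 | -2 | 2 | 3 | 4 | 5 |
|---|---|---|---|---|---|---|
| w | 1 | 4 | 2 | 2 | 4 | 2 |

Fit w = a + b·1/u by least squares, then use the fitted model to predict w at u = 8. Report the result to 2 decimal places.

XᵀX·[a, b]ᵀ = Xᵀw reads: 6·a + (9/20)·b = 15;  (9/20)·a + (2969/3600)·b = 11/15.
(Σ1 = 6, Σ1/u = 9/20, Σ1/u·1/u = 2969/3600, Σw = 15, Σ1/u·w = 11/15.)
Eliminating b: (2969/3600)·(row 1) − (9/20)·(row 2) gives (1139/240)·a = (2969/3600)·15 − (9/20)·(11/15) = 14449/1200, so a = 14449/5695.
Then b = ((11/15) − (9/20)·(14449/5695))/(2969/3600) = -564/1139.
At u = 8: ŵ = (14449/5695)·(1) + (-564/1139)·(1/8) = 28193/11390.

ŵ = 2.48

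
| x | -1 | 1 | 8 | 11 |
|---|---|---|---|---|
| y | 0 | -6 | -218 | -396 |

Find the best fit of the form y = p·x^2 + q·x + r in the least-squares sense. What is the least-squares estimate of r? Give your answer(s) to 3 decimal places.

r = -0.174

The normal system AᵀA·[p, q, r]ᵀ = Aᵀy is [[18739, 1843, 187]; [1843, 187, 19]; [187, 19, 4]]·[p, q, r]ᵀ = [-61874, -6106, -620]ᵀ.
Solving the 3×3 system (Gaussian elimination) gives p = -27341/9273, q = -11053/3091, r = -1618/9273.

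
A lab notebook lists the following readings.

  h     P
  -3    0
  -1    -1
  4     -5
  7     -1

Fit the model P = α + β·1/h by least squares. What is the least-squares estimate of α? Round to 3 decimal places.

α = -2.243

From the data, Σ1 = 4, Σ1/h = -79/84, Σ1/h·1/h = 8425/7056.
Right-hand side: ΣP = -7, Σ1/h·P = -11/28.
Normal equations: [[4, -79/84]; [-79/84, 8425/7056]]·[α, β]ᵀ = [-7, -11/28]ᵀ.
Eliminating β: (8425/7056)·(row 1) − (-79/84)·(row 2) gives (3051/784)·α = (8425/7056)·(-7) − (-79/84)·(-11/28) = -30791/3528, so α = -61582/27459.
Then β = ((-11/28) − (-79/84)·(-61582/27459))/(8425/7056) = -19180/9153.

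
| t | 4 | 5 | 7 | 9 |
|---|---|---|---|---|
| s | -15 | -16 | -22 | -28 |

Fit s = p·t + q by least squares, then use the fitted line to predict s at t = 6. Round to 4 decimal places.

Sums needed: Σt·t = 171, Σt = 25, Σ1 = 4.
For Mᵀs: Σt·s = -546, Σs = -81.
So MᵀM·[p, q]ᵀ = Mᵀs: [[171, 25]; [25, 4]]·[p, q]ᵀ = [-546, -81]ᵀ.
det = 171·4 − 25² = 59.
p = ((-546)·4 − 25·(-81))/59 = -159/59; q = (171·(-81) − 25·(-546))/59 = -201/59.
At t = 6: ŝ = (-159/59)·(6) + (-201/59)·(1) = -1155/59.

ŝ = -19.5763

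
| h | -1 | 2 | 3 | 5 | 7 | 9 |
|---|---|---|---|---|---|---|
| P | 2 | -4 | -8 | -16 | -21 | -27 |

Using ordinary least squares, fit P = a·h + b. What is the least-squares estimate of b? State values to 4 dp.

Normal-equation sums: Σh·h = 169, Σh = 25, Σ1 = 6.
Right-hand side: Σh·P = -504, ΣP = -74.
Normal equations: [[169, 25]; [25, 6]]·[a, b]ᵀ = [-504, -74]ᵀ.
Δ = 169·6 − 25² = 389.
a = ((-504)·6 − 25·(-74))/389 = -1174/389; b = (169·(-74) − 25·(-504))/389 = 94/389.

b = 0.2416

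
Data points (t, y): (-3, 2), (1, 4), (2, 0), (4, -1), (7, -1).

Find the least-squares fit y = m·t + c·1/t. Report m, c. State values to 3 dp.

Sums needed: Σt·t = 79, Σt·1/t = 5, Σ1/t·1/t = 10189/7056.
Right-hand side: Σt·y = -13, Σ1/t·y = 247/84.
XᵀX·[m, c]ᵀ = Xᵀy becomes [[79, 5]; [5, 10189/7056]]·[m, c]ᵀ = [-13, 247/84]ᵀ.
Determinant 79·(10189/7056) − 5² = 628531/7056.
m = ((-13)·(10189/7056) − 5·(247/84))/(628531/7056) = -236197/628531; c = (79·(247/84) − 5·(-13))/(628531/7056) = 2097732/628531.

m = -0.376, c = 3.338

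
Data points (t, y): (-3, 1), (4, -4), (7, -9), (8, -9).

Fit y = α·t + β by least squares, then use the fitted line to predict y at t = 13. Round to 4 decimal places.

From the data, Σt·t = 138, Σt = 16, Σ1 = 4.
For Aᵀy: Σt·y = -154, Σy = -21.
det = 138·4 − 16² = 296.
α = ((-154)·4 − 16·(-21))/296 = -35/37; β = (138·(-21) − 16·(-154))/296 = -217/148.
At t = 13: ŷ = (-35/37)·(13) + (-217/148)·(1) = -2037/148.

ŷ = -13.7635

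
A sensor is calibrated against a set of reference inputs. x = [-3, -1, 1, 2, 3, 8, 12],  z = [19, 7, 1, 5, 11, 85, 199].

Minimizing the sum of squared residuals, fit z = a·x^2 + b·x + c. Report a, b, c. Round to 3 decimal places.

Normal-equation sums: Σx^2·x^2 = 25012, Σx^2·x = 2248, Σx^2 = 232, Σx·x = 232, Σx = 22, Σ1 = 7.
And Σx^2·z = 34394, Σx·z = 3048, Σz = 327.
AᵀA·[a, b, c]ᵀ = Aᵀz becomes [[25012, 2248, 232]; [2248, 232, 22]; [232, 22, 7]]·[a, b, c]ᵀ = [34394, 3048, 327]ᵀ.
Solving the 3×3 system (Gaussian elimination) gives a = 31991/21426, b = -32563/21426, c = 21484/10713.

a = 1.493, b = -1.520, c = 2.005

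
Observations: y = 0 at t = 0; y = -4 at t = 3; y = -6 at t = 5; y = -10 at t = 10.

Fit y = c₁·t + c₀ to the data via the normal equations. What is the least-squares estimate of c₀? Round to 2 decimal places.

Compute the Gram sums: Σt·t = 134, Σt = 18, Σ1 = 4.
For Mᵀy: Σt·y = -142, Σy = -20.
Determinant 134·4 − 18² = 212.
c₁ = ((-142)·4 − 18·(-20))/212 = -52/53; c₀ = (134·(-20) − 18·(-142))/212 = -31/53.

c₀ = -0.58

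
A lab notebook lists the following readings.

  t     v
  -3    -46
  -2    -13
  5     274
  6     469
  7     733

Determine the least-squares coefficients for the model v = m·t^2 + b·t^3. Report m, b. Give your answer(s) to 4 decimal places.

m = 0.9411, b = 2.0058

Setting ∂/∂m … = 0 gives: 4419·m + 27433·b = 59185;  27433·m + 180723·b = 388319.
(Σt^2·t^2 = 4419, Σt^2·t^3 = 27433, Σt^3·t^3 = 180723, Σt^2·v = 59185, Σt^3·v = 388319.)
det = 4419·180723 − 27433² = 46045448.
m = (59185·180723 − 27433·388319)/46045448 = 10833907/11511362; b = (4419·388319 − 27433·59185)/46045448 = 23089889/11511362.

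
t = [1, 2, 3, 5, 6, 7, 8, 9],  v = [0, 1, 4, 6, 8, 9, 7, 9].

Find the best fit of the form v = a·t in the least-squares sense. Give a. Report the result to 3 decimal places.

a = 1.086

The normal system AᵀA·[a]ᵀ = Aᵀv is [[269]]·[a]ᵀ = [292]ᵀ.
a = 292/269 = 1.0855.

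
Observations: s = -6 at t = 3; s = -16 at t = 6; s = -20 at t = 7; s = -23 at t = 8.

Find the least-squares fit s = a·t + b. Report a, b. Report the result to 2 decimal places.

The normal equations are: 158·a + 24·b = -438;  24·a + 4·b = -65.
(Σt·t = 158, Σt = 24, Σ1 = 4, Σt·s = -438, Σs = -65.)
Eliminating b: 4·(row 1) − 24·(row 2) gives 56·a = 4·(-438) − 24·(-65) = -192, so a = -24/7.
Then b = ((-65) − 24·(-24/7))/4 = 121/28.

a = -3.43, b = 4.32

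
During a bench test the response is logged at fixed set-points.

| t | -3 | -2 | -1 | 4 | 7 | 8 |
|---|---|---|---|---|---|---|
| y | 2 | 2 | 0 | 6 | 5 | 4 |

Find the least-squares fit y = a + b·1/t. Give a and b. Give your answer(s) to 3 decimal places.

a = 4.143, b = 4.451

Normal-equation sums: Σ1 = 6, Σ1/t = -221/168, Σ1/t·1/t = 41197/28224.
Moment sums: Σy = 19, Σ1/t·y = 22/21.
Normal equations: [[6, -221/168]; [-221/168, 41197/28224]]·[a, b]ᵀ = [19, 22/21]ᵀ.
Eliminating b: (41197/28224)·(row 1) − (-221/168)·(row 2) gives (198341/28224)·a = (41197/28224)·19 − (-221/168)·(22/21) = 117377/4032, so a = 63203/15257.
Then b = ((22/21) − (-221/168)·(63203/15257))/(41197/28224) = 882840/198341.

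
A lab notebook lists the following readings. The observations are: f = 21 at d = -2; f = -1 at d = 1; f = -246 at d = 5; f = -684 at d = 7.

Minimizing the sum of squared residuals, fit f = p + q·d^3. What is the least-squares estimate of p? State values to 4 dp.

Sums needed: Σ1 = 4, Σd^3 = 461, Σd^3·d^3 = 133339.
Moment sums: Σf = -910, Σd^3·f = -265531.
Normal equations: [[4, 461]; [461, 133339]]·[p, q]ᵀ = [-910, -265531]ᵀ.
Eliminating q: 133339·(row 1) − 461·(row 2) gives 320835·p = 133339·(-910) − 461·(-265531) = 1071301, so p = 1071301/320835.
Then q = ((-265531) − 461·(1071301/320835))/133339 = -642614/320835.

p = 3.3391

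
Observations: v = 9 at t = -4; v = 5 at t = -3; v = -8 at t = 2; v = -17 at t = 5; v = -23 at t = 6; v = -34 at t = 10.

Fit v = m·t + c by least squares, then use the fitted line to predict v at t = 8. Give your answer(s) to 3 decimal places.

v̂ = -27.575

Setting ∂/∂m … = 0 gives: 190·m + 16·c = -630;  16·m + 6·c = -68.
(Σt·t = 190, Σt = 16, Σ1 = 6, Σt·v = -630, Σv = -68.)
Determinant 190·6 − 16² = 884.
m = ((-630)·6 − 16·(-68))/884 = -673/221; c = (190·(-68) − 16·(-630))/884 = -710/221.
At t = 8: v̂ = (-673/221)·(8) + (-710/221)·(1) = -6094/221.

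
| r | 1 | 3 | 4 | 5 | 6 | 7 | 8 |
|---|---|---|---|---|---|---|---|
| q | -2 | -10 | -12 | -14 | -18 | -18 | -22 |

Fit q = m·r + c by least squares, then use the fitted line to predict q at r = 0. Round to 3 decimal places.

q̂ = -0.656

The normal system XᵀX·[m, c]ᵀ = Xᵀq is [[200, 34]; [34, 7]]·[m, c]ᵀ = [-560, -96]ᵀ.
Determinant 200·7 − 34² = 244.
m = ((-560)·7 − 34·(-96))/244 = -164/61; c = (200·(-96) − 34·(-560))/244 = -40/61.
At r = 0: q̂ = (-164/61)·(0) + (-40/61)·(1) = -40/61.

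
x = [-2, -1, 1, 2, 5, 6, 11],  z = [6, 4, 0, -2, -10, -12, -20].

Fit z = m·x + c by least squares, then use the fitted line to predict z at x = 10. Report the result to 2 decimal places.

Compute the Gram sums: Σx·x = 192, Σx = 22, Σ1 = 7.
For Mᵀz: Σx·z = -362, Σz = -34.
So MᵀM·[m, c]ᵀ = Mᵀz: [[192, 22]; [22, 7]]·[m, c]ᵀ = [-362, -34]ᵀ.
Eliminating c: 7·(row 1) − 22·(row 2) gives 860·m = 7·(-362) − 22·(-34) = -1786, so m = -893/430.
Then c = ((-34) − 22·(-893/430))/7 = 359/215.
At x = 10: ẑ = (-893/430)·(10) + (359/215)·(1) = -4106/215.

ẑ = -19.10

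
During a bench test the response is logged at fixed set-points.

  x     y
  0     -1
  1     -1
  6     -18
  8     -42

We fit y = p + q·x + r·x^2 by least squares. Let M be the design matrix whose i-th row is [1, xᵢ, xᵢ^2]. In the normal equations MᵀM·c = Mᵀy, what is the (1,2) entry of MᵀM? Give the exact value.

Row 1 ↔ basis 1, column 2 ↔ basis x, so (MᵀM)_{1,2} = Σᵢ x = (1)·(0) + (1)·(1) + (1)·(6) + (1)·(8) = 15.

15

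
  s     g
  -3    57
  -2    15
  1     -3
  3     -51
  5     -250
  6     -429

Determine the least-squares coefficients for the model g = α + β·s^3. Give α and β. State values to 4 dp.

α = 0.8400, β = -1.9941

Forming AᵀA = [[6, 334]; [334, 63804]] and Aᵀg = [-661, -126953]ᵀ gives AᵀA·[α, β]ᵀ = Aᵀg.
Determinant 6·63804 − 334² = 271268.
α = ((-661)·63804 − 334·(-126953))/271268 = 113929/135634; β = (6·(-126953) − 334·(-661))/271268 = -135236/67817.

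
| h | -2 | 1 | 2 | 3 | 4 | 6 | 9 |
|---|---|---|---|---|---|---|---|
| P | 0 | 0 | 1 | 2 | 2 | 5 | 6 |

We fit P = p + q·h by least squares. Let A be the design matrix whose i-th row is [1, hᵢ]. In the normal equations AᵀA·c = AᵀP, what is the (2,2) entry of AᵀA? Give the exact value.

Row 2 ↔ basis h, column 2 ↔ basis h, so (AᵀA)_{2,2} = Σᵢ (h)·(h) = (-2)·(-2) + (1)·(1) + (2)·(2) + (3)·(3) + (4)·(4) + (6)·(6) + (9)·(9) = 151.

151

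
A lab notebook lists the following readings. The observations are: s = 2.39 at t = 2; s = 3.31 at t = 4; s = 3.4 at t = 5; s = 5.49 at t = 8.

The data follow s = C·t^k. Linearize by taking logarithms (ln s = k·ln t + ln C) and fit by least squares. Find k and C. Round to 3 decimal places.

Let Y = ln s. Fitting Y = k·ln t + ln C by least squares:
Σln t = 5.7683, Σ(ln t)² = 9.3166, Σln s = 4.9949, Σln t·ln s = 7.7740.
Equations: 9.3166·k + 5.7683·ln C = 7.7740;  5.7683·k + 4·ln C = 4.9949.
Δ = 9.3166·4 − (5.7683)² = 3.9930; k = (7.7740·4 − 5.7683·4.9949)/3.9930 = 0.57188, ln C = (9.3166·4.9949 − 5.7683·7.7740)/3.9930 = 0.42405, so C = exp(0.42405) = 1.52813.

k = 0.572, C = 1.528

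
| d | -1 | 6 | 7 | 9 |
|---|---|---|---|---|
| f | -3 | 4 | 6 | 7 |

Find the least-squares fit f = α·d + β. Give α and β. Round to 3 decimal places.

α = 1.031, β = -1.912

The normal equations are: 167·α + 21·β = 132;  21·α + 4·β = 14.
Δ = 167·4 − 21² = 227.
α = (132·4 − 21·14)/227 = 234/227; β = (167·14 − 21·132)/227 = -434/227.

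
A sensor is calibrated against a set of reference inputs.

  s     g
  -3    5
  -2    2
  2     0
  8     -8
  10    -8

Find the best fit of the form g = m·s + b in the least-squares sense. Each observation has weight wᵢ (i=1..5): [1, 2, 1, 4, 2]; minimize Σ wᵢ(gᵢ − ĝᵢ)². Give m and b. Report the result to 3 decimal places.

Compute the Gram sums: Σwᵢ·s·s = 477, Σwᵢ·s = 47, Σwᵢ·1 = 10.
Moment sums: Σwᵢ·s·g = -439, Σwᵢ·g = -39.
Normal equations: [[477, 47]; [47, 10]]·[m, b]ᵀ = [-439, -39]ᵀ.
det = 477·10 − 47² = 2561.
m = ((-439)·10 − 47·(-39))/2561 = -2557/2561; b = (477·(-39) − 47·(-439))/2561 = 2030/2561.

m = -0.998, b = 0.793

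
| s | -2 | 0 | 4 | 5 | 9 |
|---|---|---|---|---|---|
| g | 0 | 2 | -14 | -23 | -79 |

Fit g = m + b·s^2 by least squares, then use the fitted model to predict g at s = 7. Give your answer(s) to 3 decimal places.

ĝ = -46.836

Compute the Gram sums: Σ1 = 5, Σs^2 = 126, Σs^2·s^2 = 7458.
For Mᵀg: Σg = -114, Σs^2·g = -7198.
Normal equations: [[5, 126]; [126, 7458]]·[m, b]ᵀ = [-114, -7198]ᵀ.
det = 5·7458 − 126² = 21414.
m = ((-114)·7458 − 126·(-7198))/21414 = 9456/3569; b = (5·(-7198) − 126·(-114))/21414 = -10813/10707.
At s = 7: ĝ = (9456/3569)·(1) + (-10813/10707)·(49) = -501469/10707.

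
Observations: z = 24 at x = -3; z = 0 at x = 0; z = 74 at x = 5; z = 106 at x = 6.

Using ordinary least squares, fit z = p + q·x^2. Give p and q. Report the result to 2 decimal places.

p = -1.07, q = 2.98

MᵀM·[p, q]ᵀ = Mᵀz reads: 4·p + 70·q = 204;  70·p + 2002·q = 5882.
det = 4·2002 − 70² = 3108.
p = (204·2002 − 70·5882)/3108 = -119/111; q = (4·5882 − 70·204)/3108 = 2312/777.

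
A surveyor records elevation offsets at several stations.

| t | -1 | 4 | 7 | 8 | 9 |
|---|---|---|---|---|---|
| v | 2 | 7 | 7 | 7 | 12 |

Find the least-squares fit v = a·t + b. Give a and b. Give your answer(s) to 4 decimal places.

From the data, Σt·t = 211, Σt = 27, Σ1 = 5.
Moment sums: Σt·v = 239, Σv = 35.
Normal equations: [[211, 27]; [27, 5]]·[a, b]ᵀ = [239, 35]ᵀ.
det = 211·5 − 27² = 326.
a = (239·5 − 27·35)/326 = 125/163; b = (211·35 − 27·239)/326 = 466/163.

a = 0.7669, b = 2.8589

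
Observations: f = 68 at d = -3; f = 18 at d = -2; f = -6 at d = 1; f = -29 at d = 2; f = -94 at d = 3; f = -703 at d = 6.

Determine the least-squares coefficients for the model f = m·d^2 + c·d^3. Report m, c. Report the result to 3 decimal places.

m = -1.461, c = -3.011

The normal system XᵀX·[m, c]ᵀ = Xᵀf is [[1491, 7777]; [7777, 48243]]·[m, c]ᵀ = [-25592, -156604]ᵀ.
Δ = 1491·48243 − 7777² = 11448584.
m = ((-25592)·48243 − 7777·(-156604))/11448584 = -597341/408878; c = (1491·(-156604) − 7777·(-25592))/11448584 = -1230985/408878.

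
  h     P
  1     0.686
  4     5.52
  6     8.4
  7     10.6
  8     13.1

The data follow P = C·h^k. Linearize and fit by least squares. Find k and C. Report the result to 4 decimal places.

k = 1.4078, C = 0.7051

With ln Pᵢ as the transformed response and ln hᵢ as the regressor:
Σln h = 7.2034, Σ(ln h)² = 13.2429, Σln P = 8.3932, Σln h·ln P = 16.1252.
Normal system: [[13.2429, 7.2034]; [7.2034, 5]]·[k, ln C]ᵀ = [16.1252, 8.3932]ᵀ.
Δ = 13.2429·5 − (7.2034)² = 14.3252; k = (16.1252·5 − 7.2034·8.3932)/14.3252 = 1.40775, ln C = (13.2429·8.3932 − 7.2034·16.1252)/14.3252 = -0.34948, so C = exp(-0.34948) = 0.70505.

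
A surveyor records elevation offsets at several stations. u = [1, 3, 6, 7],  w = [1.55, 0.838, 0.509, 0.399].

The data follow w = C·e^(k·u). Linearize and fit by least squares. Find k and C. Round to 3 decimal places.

k = -0.216, C = 1.794

Let Y = ln w. Fitting Y = k·u + ln C by least squares:
AᵀA = [[95.0000, 17.0000]; [17.0000, 4]], rhs = [-10.5754, -1.3326]ᵀ  (here Σu = 17.0000, Σ(u)² = 95.0000, Σln w = -1.3326, Σu·ln w = -10.5754).
Δ = 95.0000·4 − (17.0000)² = 91.0000; k = (-10.5754·4 − 17.0000·-1.3326)/91.0000 = -0.21591, ln C = (95.0000·-1.3326 − 17.0000·-10.5754)/91.0000 = 0.58446, so C = exp(0.58446) = 1.79402.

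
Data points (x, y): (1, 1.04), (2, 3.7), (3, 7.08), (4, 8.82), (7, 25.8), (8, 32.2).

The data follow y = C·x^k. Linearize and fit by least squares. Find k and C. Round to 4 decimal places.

k = 1.6173, C = 1.0967

Linearized form: ln y = k·ln x + ln C. From the 6 transformed points,
Σln x = 7.2034, Σ(ln x)² = 11.7199, Σln y = 12.2042, Σln x·ln y = 19.6198.
Equations: 11.7199·k + 7.2034·ln C = 19.6198;  7.2034·k + 6·ln C = 12.2042.
Δ = 11.7199·6 − (7.2034)² = 18.4301; k = (19.6198·6 − 7.2034·12.2042)/18.4301 = 1.61732, ln C = (11.7199·12.2042 − 7.2034·19.6198)/18.4301 = 0.09234, so C = exp(0.09234) = 1.09673.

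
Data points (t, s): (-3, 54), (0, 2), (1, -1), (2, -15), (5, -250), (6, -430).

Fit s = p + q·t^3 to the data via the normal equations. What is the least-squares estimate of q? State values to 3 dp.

q = -1.997

Entries of AᵀA: Σ1 = 6, Σt^3 = 323, Σt^3·t^3 = 63075.
Moment sums: Σs = -640, Σt^3·s = -125709.
det = 6·63075 − 323² = 274121.
p = ((-640)·63075 − 323·(-125709))/274121 = 236007/274121; q = (6·(-125709) − 323·(-640))/274121 = -547534/274121.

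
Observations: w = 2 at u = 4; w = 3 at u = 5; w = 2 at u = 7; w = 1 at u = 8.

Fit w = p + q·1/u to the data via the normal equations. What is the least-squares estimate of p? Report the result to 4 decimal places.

From the data, Σ1 = 4, Σ1/u = 201/280, Σ1/u·1/u = 10861/78400.
Moment sums: Σw = 8, Σ1/u·w = 423/280.
So AᵀA·[p, q]ᵀ = Aᵀw: [[4, 201/280]; [201/280, 10861/78400]]·[p, q]ᵀ = [8, 423/280]ᵀ.
Eliminating q: (10861/78400)·(row 1) − (201/280)·(row 2) gives (3043/78400)·p = (10861/78400)·8 − (201/280)·(423/280) = 373/15680, so p = 1865/3043.
Then q = ((423/280) − (201/280)·(1865/3043))/(10861/78400) = 23520/3043.

p = 0.6129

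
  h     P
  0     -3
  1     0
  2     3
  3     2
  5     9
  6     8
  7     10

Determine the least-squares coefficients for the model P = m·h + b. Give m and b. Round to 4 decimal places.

m = 1.8116, b = -2.0685

XᵀX·[m, b]ᵀ = XᵀP reads: 124·m + 24·b = 175;  24·m + 7·b = 29.
Δ = 124·7 − 24² = 292.
m = (175·7 − 24·29)/292 = 529/292; b = (124·29 − 24·175)/292 = -151/73.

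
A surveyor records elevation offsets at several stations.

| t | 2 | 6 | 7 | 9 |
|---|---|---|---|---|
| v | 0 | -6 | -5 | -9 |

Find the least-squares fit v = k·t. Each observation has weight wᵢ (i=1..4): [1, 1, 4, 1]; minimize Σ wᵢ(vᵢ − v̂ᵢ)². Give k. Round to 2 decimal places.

With design matrix M, MᵀWM = [[317]] and MᵀWv = [-257]ᵀ.
k = (-257)/317 = -0.810726.

k = -0.81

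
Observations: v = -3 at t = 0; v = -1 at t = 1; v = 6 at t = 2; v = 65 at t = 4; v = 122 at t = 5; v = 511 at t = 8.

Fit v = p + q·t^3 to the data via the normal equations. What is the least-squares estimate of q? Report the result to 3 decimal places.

Sums needed: Σ1 = 6, Σt^3 = 710, Σt^3·t^3 = 281930.
Moment sums: Σv = 700, Σt^3·v = 281089.
So MᵀM·[p, q]ᵀ = Mᵀv: [[6, 710]; [710, 281930]]·[p, q]ᵀ = [700, 281089]ᵀ.
det = 6·281930 − 710² = 1187480.
p = (700·281930 − 710·281089)/1187480 = -222219/118748; q = (6·281089 − 710·700)/1187480 = 594767/593740.

q = 1.002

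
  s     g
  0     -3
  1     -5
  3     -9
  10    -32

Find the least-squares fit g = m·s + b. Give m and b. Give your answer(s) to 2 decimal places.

m = -2.96, b = -1.89

With design matrix A, AᵀA = [[110, 14]; [14, 4]] and Aᵀg = [-352, -49]ᵀ.
Eliminating b: 4·(row 1) − 14·(row 2) gives 244·m = 4·(-352) − 14·(-49) = -722, so m = -361/122.
Then b = ((-49) − 14·(-361/122))/4 = -231/122.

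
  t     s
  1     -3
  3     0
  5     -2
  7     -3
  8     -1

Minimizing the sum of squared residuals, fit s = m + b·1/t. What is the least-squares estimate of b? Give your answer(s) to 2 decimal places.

b = -1.32

Normal-equation sums: Σ1 = 5, Σ1/t = 1513/840, Σ1/t·1/t = 837649/705600.
For Aᵀs: Σs = -9, Σ1/t·s = -1107/280.
So AᵀA·[m, b]ᵀ = Aᵀs: [[5, 1513/840]; [1513/840, 837649/705600]]·[m, b]ᵀ = [-9, -1107/280]ᵀ.
Δ = 5·(837649/705600) − (1513/840)² = 474769/176400.
m = ((-9)·(837649/705600) − (1513/840)·(-1107/280))/(474769/176400) = -628542/474769; b = (5·(-1107/280) − (1513/840)·(-9))/(474769/176400) = -627480/474769.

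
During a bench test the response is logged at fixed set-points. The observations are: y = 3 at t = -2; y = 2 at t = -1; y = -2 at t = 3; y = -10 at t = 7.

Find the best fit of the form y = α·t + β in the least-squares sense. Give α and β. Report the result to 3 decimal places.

α = -1.414, β = 0.724

Compute the Gram sums: Σt·t = 63, Σt = 7, Σ1 = 4.
Moment sums: Σt·y = -84, Σy = -7.
MᵀM·[α, β]ᵀ = Mᵀy becomes [[63, 7]; [7, 4]]·[α, β]ᵀ = [-84, -7]ᵀ.
Determinant 63·4 − 7² = 203.
α = ((-84)·4 − 7·(-7))/203 = -41/29; β = (63·(-7) − 7·(-84))/203 = 21/29.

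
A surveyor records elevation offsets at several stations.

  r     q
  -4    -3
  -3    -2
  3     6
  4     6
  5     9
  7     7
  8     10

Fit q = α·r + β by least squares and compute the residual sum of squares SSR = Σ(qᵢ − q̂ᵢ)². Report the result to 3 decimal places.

Setting ∂/∂α … = 0 gives: 188·α + 20·β = 234;  20·α + 7·β = 33.
Δ = 188·7 − 20² = 916.
α = (234·7 − 20·33)/916 = 489/458; β = (188·33 − 20·234)/916 = 381/229.
Residuals: -90/229, -211/458, 519/458, 15/229, 915/458, -979/458, -47/229; SSR = 2349/229.

SSR = 10.258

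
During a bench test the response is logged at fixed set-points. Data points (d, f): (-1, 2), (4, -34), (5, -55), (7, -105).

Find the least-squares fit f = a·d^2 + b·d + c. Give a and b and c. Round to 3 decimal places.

From the data, Σd^2·d^2 = 3283, Σd^2·d = 531, Σd^2 = 91, Σd·d = 91, Σd = 15, Σ1 = 4.
And Σd^2·f = -7062, Σd·f = -1148, Σf = -192.
Row-reducing yields a = -8269/4092, b = -159/124, c = 2845/1023.

a = -2.021, b = -1.282, c = 2.781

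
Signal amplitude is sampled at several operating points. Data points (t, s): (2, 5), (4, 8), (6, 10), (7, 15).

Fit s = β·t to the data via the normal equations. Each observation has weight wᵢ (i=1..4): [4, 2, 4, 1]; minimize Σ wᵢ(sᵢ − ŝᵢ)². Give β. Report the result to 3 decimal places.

From the data, Σwᵢ·t·t = 241.
And Σwᵢ·t·s = 449.
MᵀWM·[β]ᵀ = MᵀWs becomes [[241]]·[β]ᵀ = [449]ᵀ.
Hence β = 449 / 241 ≈ 1.86307.

β = 1.863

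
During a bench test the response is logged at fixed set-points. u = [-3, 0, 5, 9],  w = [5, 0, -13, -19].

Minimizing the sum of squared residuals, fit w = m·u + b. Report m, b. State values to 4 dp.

Compute the Gram sums: Σu·u = 115, Σu = 11, Σ1 = 4.
For Mᵀw: Σu·w = -251, Σw = -27.
Normal equations: [[115, 11]; [11, 4]]·[m, b]ᵀ = [-251, -27]ᵀ.
det = 115·4 − 11² = 339.
m = ((-251)·4 − 11·(-27))/339 = -707/339; b = (115·(-27) − 11·(-251))/339 = -344/339.

m = -2.0855, b = -1.0147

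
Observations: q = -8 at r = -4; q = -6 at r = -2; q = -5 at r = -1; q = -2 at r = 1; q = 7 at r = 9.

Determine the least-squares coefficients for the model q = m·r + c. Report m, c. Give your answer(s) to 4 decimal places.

m = 1.1700, c = -3.5020

From the data, Σr·r = 103, Σr = 3, Σ1 = 5.
And Σr·q = 110, Σq = -14.
MᵀM·[m, c]ᵀ = Mᵀq becomes [[103, 3]; [3, 5]]·[m, c]ᵀ = [110, -14]ᵀ.
Δ = 103·5 − 3² = 506.
m = (110·5 − 3·(-14))/506 = 296/253; c = (103·(-14) − 3·110)/506 = -886/253.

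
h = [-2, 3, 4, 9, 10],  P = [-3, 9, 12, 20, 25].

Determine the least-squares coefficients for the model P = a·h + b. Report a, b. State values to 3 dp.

a = 2.200, b = 2.038

The normal system XᵀX·[a, b]ᵀ = XᵀP is [[210, 24]; [24, 5]]·[a, b]ᵀ = [511, 63]ᵀ.
Determinant 210·5 − 24² = 474.
a = (511·5 − 24·63)/474 = 1043/474; b = (210·63 − 24·511)/474 = 161/79.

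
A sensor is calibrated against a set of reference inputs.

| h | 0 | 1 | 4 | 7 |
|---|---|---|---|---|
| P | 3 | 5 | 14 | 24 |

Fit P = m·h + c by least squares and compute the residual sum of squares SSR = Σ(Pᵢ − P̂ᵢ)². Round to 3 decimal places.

SSR = 0.967

Sums needed: Σh·h = 66, Σh = 12, Σ1 = 4.
For XᵀP: Σh·P = 229, ΣP = 46.
XᵀX·[m, c]ᵀ = XᵀP becomes [[66, 12]; [12, 4]]·[m, c]ᵀ = [229, 46]ᵀ.
Δ = 66·4 − 12² = 120.
m = (229·4 − 12·46)/120 = 91/30; c = (66·46 − 12·229)/120 = 12/5.
Residuals: 3/5, -13/30, -8/15, 11/30; SSR = 29/30.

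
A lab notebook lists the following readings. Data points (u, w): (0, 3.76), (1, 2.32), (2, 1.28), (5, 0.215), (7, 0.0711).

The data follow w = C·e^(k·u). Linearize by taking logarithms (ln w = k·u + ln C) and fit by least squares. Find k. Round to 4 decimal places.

k = -0.5751

Taking logs, ln w = k·u + ln C, so regress ln w on u.
AᵀA = [[79.0000, 15.0000]; [15.0000, 5]], rhs = [-24.8560, -1.7679]ᵀ  (here Σu = 15.0000, Σ(u)² = 79.0000, Σln w = -1.7679, Σu·ln w = -24.8560).
Solving (det = 170.0000): k = -0.57506, ln C = 1.37160.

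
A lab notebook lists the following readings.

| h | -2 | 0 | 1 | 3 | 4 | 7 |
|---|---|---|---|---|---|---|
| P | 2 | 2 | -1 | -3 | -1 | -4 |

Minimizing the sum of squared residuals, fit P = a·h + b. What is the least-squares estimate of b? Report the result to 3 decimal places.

The normal equations are: 79·a + 13·b = -46;  13·a + 6·b = -5.
Δ = 79·6 − 13² = 305.
a = ((-46)·6 − 13·(-5))/305 = -211/305; b = (79·(-5) − 13·(-46))/305 = 203/305.

b = 0.666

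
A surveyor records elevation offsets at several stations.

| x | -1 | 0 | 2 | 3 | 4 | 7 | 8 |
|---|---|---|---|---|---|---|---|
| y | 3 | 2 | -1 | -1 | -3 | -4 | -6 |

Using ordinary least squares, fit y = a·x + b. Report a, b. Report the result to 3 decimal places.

Compute the Gram sums: Σx·x = 143, Σx = 23, Σ1 = 7.
For Mᵀy: Σx·y = -96, Σy = -10.
MᵀM·[a, b]ᵀ = Mᵀy becomes [[143, 23]; [23, 7]]·[a, b]ᵀ = [-96, -10]ᵀ.
Determinant 143·7 − 23² = 472.
a = ((-96)·7 − 23·(-10))/472 = -221/236; b = (143·(-10) − 23·(-96))/472 = 389/236.

a = -0.936, b = 1.648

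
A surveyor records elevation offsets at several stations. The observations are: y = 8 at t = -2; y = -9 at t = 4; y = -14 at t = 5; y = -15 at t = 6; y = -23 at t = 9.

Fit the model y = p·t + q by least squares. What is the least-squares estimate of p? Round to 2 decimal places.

p = -2.85

Entries of AᵀA: Σt·t = 162, Σt = 22, Σ1 = 5.
Moment sums: Σt·y = -419, Σy = -53.
Normal equations: [[162, 22]; [22, 5]]·[p, q]ᵀ = [-419, -53]ᵀ.
Eliminating q: 5·(row 1) − 22·(row 2) gives 326·p = 5·(-419) − 22·(-53) = -929, so p = -929/326.
Then q = ((-53) − 22·(-929/326))/5 = 316/163.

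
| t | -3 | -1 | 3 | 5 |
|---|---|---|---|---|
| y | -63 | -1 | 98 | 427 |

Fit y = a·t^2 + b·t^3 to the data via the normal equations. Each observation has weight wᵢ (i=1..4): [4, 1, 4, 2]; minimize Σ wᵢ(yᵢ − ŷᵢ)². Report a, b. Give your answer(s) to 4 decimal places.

Entries of MᵀWM: Σwᵢ·t^2·t^2 = 1899, Σwᵢ·t^2·t^3 = 6249, Σwᵢ·t^3·t^3 = 37083.
Right-hand side: Σwᵢ·t^2·y = 22609, Σwᵢ·t^3·y = 124139.
Determinant 1899·37083 − 6249² = 31370616.
a = (22609·37083 − 6249·124139)/31370616 = 2611039/1307109; b = (1899·124139 − 6249·22609)/31370616 = 3935680/1307109.

a = 1.9976, b = 3.0110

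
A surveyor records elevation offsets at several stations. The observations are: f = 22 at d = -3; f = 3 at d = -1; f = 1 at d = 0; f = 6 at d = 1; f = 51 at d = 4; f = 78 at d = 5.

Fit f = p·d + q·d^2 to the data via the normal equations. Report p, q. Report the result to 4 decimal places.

Setting ∂/∂p … = 0 gives: 52·p + 162·q = 531;  162·p + 964·q = 2973.
(Σd·d = 52, Σd·d^2 = 162, Σd^2·d^2 = 964, Σd·f = 531, Σd^2·f = 2973.)
Δ = 52·964 − 162² = 23884.
p = (531·964 − 162·2973)/23884 = 15129/11942; q = (52·2973 − 162·531)/23884 = 34287/11942.

p = 1.2669, q = 2.8711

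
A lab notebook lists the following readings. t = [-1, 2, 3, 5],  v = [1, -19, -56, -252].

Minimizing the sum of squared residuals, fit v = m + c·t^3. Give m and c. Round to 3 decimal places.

Forming XᵀX = [[4, 159]; [159, 16419]] and Xᵀv = [-326, -33165]ᵀ gives XᵀX·[m, c]ᵀ = Xᵀv.
Eliminating c: 16419·(row 1) − 159·(row 2) gives 40395·m = 16419·(-326) − 159·(-33165) = -79359, so m = -26453/13465.
Then c = ((-33165) − 159·(-26453/13465))/16419 = -26942/13465.

m = -1.965, c = -2.001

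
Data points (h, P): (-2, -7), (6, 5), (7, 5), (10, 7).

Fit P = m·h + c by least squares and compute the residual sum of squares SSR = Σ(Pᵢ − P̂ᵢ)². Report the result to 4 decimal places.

SSR = 4.7492

The normal system XᵀX·[m, c]ᵀ = XᵀP is [[189, 21]; [21, 4]]·[m, c]ᵀ = [149, 10]ᵀ.
det = 189·4 − 21² = 315.
m = (149·4 − 21·10)/315 = 386/315; c = (189·10 − 21·149)/315 = -59/15.
Residuals: -194/315, 166/105, 16/45, -416/315; SSR = 1496/315.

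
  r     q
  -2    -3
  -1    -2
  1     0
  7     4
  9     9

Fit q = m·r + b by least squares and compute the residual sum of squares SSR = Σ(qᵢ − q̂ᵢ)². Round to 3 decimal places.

From the data, Σr·r = 136, Σr = 14, Σ1 = 5.
And Σr·q = 117, Σq = 8.
Eliminating b: 5·(row 1) − 14·(row 2) gives 484·m = 5·117 − 14·8 = 473, so m = 43/44.
Then b = (8 − 14·(43/44))/5 = -25/22.
Residuals: 1/11, 5/44, 7/44, -75/44, 59/44; SSR = 19/4.

SSR = 4.750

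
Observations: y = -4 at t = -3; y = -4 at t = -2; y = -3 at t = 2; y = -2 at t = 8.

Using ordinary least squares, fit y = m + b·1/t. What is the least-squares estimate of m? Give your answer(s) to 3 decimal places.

With design matrix A, AᵀA = [[4, -5/24]; [-5/24, 361/576]] and Aᵀy = [-13, 19/12]ᵀ.
det = 4·(361/576) − (-5/24)² = 473/192.
m = ((-13)·(361/576) − (-5/24)·(19/12))/(473/192) = -1501/473; b = (4·(19/12) − (-5/24)·(-13))/(473/192) = 696/473.

m = -3.173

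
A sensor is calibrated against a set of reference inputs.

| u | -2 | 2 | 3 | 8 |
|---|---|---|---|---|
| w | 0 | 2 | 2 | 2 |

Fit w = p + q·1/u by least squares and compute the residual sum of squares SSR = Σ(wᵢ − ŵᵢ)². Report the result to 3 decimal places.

SSR = 0.369

With design matrix A, AᵀA = [[4, 11/24]; [11/24, 361/576]] and Aᵀw = [6, 23/12]ᵀ.
Determinant 4·(361/576) − (11/24)² = 147/64.
p = (6·(361/576) − (11/24)·(23/12))/(147/64) = 1660/1323; q = (4·(23/12) − (11/24)·6)/(147/64) = 944/441.
Residuals: -244/1323, -430/1323, 2/63, 632/1323; SSR = 488/1323.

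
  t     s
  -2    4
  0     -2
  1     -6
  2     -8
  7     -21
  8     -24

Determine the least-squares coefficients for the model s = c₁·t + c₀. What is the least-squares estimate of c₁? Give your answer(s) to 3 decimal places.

c₁ = -2.735

Setting ∂/∂c₁ … = 0 gives: 122·c₁ + 16·c₀ = -369;  16·c₁ + 6·c₀ = -57.
(Σt·t = 122, Σt = 16, Σ1 = 6, Σt·s = -369, Σs = -57.)
Determinant 122·6 − 16² = 476.
c₁ = ((-369)·6 − 16·(-57))/476 = -93/34; c₀ = (122·(-57) − 16·(-369))/476 = -75/34.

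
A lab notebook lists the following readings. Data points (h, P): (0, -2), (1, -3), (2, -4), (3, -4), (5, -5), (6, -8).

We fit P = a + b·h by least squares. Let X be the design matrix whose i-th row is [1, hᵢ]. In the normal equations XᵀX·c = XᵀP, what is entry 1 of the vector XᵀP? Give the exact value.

Entry 1 ↔ basis 1, so (XᵀP)_{1} = Σᵢ Pᵢ = (1)·(-2) + (1)·(-3) + (1)·(-4) + (1)·(-4) + (1)·(-5) + (1)·(-8) = -26.

-26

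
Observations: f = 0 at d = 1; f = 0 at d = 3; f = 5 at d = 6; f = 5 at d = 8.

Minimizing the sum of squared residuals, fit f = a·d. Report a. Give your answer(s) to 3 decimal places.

Compute the Gram sums: Σd·d = 110.
For Xᵀf: Σd·f = 70.
So XᵀX·[a]ᵀ = Xᵀf: [[110]]·[a]ᵀ = [70]ᵀ.
a = 70/110 = 0.636364.

a = 0.636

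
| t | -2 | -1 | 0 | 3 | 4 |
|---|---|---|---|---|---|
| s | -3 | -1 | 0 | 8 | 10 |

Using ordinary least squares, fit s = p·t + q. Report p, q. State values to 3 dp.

p = 2.231, q = 1.015

Compute the Gram sums: Σt·t = 30, Σt = 4, Σ1 = 5.
And Σt·s = 71, Σs = 14.
XᵀX·[p, q]ᵀ = Xᵀs becomes [[30, 4]; [4, 5]]·[p, q]ᵀ = [71, 14]ᵀ.
Eliminating q: 5·(row 1) − 4·(row 2) gives 134·p = 5·71 − 4·14 = 299, so p = 299/134.
Then q = (14 − 4·(299/134))/5 = 68/67.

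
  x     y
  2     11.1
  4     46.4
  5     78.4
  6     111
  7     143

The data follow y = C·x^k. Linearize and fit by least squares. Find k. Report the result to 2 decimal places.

Taking logs, ln y = k·ln x + ln C, so regress ln y on ln x.
Sums: Σln x = 7.4265, Σ(ln x)² = 11.9895, Σln y = 20.2784, Σln x·ln y = 32.1037.
Normal system: [[11.9895, 7.4265]; [7.4265, 5]]·[k, ln C]ᵀ = [32.1037, 20.2784]ᵀ.
Slope k = (n·Σln x·ln y − Σln x·Σln y)/(n·Σ(ln x)² − (Σln x)²) = (5·32.1037 − 7.4265·20.2784)/4.7940 = 2.06916; ln C = (Σln y − k·Σln x)/n = 0.98235.

k = 2.07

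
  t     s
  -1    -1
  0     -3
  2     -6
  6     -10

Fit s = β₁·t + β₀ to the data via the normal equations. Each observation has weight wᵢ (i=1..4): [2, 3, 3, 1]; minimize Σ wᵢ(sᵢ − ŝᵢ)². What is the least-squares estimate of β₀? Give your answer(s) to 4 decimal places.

Sums needed: Σwᵢ·t·t = 50, Σwᵢ·t = 10, Σwᵢ·1 = 9.
Right-hand side: Σwᵢ·t·s = -94, Σwᵢ·s = -39.
det = 50·9 − 10² = 350.
β₁ = ((-94)·9 − 10·(-39))/350 = -228/175; β₀ = (50·(-39) − 10·(-94))/350 = -101/35.

β₀ = -2.8857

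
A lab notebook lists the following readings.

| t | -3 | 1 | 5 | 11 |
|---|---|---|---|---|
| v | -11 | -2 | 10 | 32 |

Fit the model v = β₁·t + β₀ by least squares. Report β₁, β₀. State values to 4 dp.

Sums needed: Σt·t = 156, Σt = 14, Σ1 = 4.
For Mᵀv: Σt·v = 433, Σv = 29.
Normal equations: [[156, 14]; [14, 4]]·[β₁, β₀]ᵀ = [433, 29]ᵀ.
Determinant 156·4 − 14² = 428.
β₁ = (433·4 − 14·29)/428 = 663/214; β₀ = (156·29 − 14·433)/428 = -769/214.

β₁ = 3.0981, β₀ = -3.5935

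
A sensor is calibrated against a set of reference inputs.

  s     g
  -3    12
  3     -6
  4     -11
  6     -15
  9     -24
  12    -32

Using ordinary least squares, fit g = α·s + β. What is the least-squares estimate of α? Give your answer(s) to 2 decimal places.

α = -2.93

Sums needed: Σs·s = 295, Σs = 31, Σ1 = 6.
And Σs·g = -788, Σg = -76.
Eliminating β: 6·(row 1) − 31·(row 2) gives 809·α = 6·(-788) − 31·(-76) = -2372, so α = -2372/809.
Then β = ((-76) − 31·(-2372/809))/6 = 2008/809.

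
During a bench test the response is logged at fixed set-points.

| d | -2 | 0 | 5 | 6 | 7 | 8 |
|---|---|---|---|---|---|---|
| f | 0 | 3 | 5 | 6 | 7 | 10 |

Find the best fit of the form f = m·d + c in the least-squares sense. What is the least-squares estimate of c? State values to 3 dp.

c = 1.947

Normal-equation sums: Σd·d = 178, Σd = 24, Σ1 = 6.
Right-hand side: Σd·f = 190, Σf = 31.
Normal equations: [[178, 24]; [24, 6]]·[m, c]ᵀ = [190, 31]ᵀ.
Eliminating c: 6·(row 1) − 24·(row 2) gives 492·m = 6·190 − 24·31 = 396, so m = 33/41.
Then c = (31 − 24·(33/41))/6 = 479/246.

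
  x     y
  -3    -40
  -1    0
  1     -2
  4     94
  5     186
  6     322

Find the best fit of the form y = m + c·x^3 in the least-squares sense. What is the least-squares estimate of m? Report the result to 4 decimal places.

m = -0.6937

Setting ∂/∂m … = 0 gives: 6·m + 378·c = 560;  378·m + 67108·c = 99896.
det = 6·67108 − 378² = 259764.
m = (560·67108 − 378·99896)/259764 = -45052/64941; c = (6·99896 − 378·560)/259764 = 32308/21647.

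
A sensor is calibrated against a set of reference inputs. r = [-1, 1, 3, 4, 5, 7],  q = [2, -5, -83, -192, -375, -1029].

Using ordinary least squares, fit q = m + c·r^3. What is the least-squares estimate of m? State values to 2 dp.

m = -1.28

Compute the Gram sums: Σ1 = 6, Σr^3 = 559, Σr^3·r^3 = 138101.
Moment sums: Σq = -1682, Σr^3·q = -414358.
XᵀX·[m, c]ᵀ = Xᵀq becomes [[6, 559]; [559, 138101]]·[m, c]ᵀ = [-1682, -414358]ᵀ.
Eliminating c: 138101·(row 1) − 559·(row 2) gives 516125·m = 138101·(-1682) − 559·(-414358) = -659760, so m = -131952/103225.
Then c = ((-414358) − 559·(-131952/103225))/138101 = -309182/103225.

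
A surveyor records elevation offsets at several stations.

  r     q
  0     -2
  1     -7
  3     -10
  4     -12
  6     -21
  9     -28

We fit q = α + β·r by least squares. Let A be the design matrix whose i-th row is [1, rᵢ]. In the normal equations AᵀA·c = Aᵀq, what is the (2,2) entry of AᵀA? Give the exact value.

143

Row 2 ↔ basis r, column 2 ↔ basis r, so (AᵀA)_{2,2} = Σᵢ (r)·(r) = (0)·(0) + (1)·(1) + (3)·(3) + (4)·(4) + (6)·(6) + (9)·(9) = 143.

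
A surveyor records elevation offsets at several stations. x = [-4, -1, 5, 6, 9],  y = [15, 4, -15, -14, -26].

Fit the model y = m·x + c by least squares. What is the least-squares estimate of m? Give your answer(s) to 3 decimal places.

Sums needed: Σx·x = 159, Σx = 15, Σ1 = 5.
Right-hand side: Σx·y = -457, Σy = -36.
So AᵀA·[m, c]ᵀ = Aᵀy: [[159, 15]; [15, 5]]·[m, c]ᵀ = [-457, -36]ᵀ.
Eliminating c: 5·(row 1) − 15·(row 2) gives 570·m = 5·(-457) − 15·(-36) = -1745, so m = -349/114.
Then c = ((-36) − 15·(-349/114))/5 = 377/190.

m = -3.061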